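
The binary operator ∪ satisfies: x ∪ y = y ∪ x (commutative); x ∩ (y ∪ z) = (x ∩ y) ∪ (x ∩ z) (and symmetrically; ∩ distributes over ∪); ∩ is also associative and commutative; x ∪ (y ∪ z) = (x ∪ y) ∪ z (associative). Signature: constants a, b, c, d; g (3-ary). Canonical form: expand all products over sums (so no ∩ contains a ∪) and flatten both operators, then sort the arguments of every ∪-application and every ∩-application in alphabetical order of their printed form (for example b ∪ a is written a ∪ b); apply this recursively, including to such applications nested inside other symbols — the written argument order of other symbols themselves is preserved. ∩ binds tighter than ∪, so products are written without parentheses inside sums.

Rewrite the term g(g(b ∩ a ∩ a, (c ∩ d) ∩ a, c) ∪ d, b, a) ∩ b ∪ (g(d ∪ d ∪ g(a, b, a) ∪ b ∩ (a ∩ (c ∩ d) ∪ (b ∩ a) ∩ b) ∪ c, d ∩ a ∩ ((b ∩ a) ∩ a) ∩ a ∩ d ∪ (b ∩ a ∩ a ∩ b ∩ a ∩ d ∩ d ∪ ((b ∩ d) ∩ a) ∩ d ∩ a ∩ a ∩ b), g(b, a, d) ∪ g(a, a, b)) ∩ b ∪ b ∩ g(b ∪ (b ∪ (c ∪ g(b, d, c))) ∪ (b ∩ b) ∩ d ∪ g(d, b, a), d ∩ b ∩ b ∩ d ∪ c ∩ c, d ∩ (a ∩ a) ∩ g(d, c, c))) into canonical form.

Answer: b ∩ g(a ∩ b ∩ b ∩ b ∪ a ∩ b ∩ c ∩ d ∪ c ∪ d ∪ d ∪ g(a, b, a), a ∩ a ∩ a ∩ a ∩ b ∩ d ∩ d ∪ a ∩ a ∩ a ∩ b ∩ b ∩ d ∩ d ∪ a ∩ a ∩ a ∩ b ∩ b ∩ d ∩ d, g(a, a, b) ∪ g(b, a, d)) ∪ b ∩ g(b ∪ b ∪ b ∩ b ∩ d ∪ c ∪ g(b, d, c) ∪ g(d, b, a), b ∩ b ∩ d ∩ d ∪ c ∩ c, a ∩ a ∩ d ∩ g(d, c, c)) ∪ b ∩ g(d ∪ g(a ∩ a ∩ b, a ∩ c ∩ d, c), b, a)

Derivation:
Distribute:  b ∩ g(d ∪ g(a ∩ a ∩ b, a ∩ c ∩ d, c), b, a) ∪ b ∩ g(a ∩ b ∩ b ∩ b ∪ a ∩ b ∩ c ∩ d ∪ c ∪ d ∪ d ∪ g(a, b, a), a ∩ a ∩ a ∩ a ∩ b ∩ d ∩ d ∪ a ∩ a ∩ a ∩ b ∩ b ∩ d ∩ d ∪ a ∩ a ∩ a ∩ b ∩ b ∩ d ∩ d, g(a, a, b) ∪ g(b, a, d)) ∪ b ∩ g(b ∪ b ∪ b ∩ b ∩ d ∪ c ∪ g(b, d, c) ∪ g(d, b, a), b ∩ b ∩ d ∩ d ∪ c ∩ c, a ∩ a ∩ d ∩ g(d, c, c))
Sort:  b ∩ g(a ∩ b ∩ b ∩ b ∪ a ∩ b ∩ c ∩ d ∪ c ∪ d ∪ d ∪ g(a, b, a), a ∩ a ∩ a ∩ a ∩ b ∩ d ∩ d ∪ a ∩ a ∩ a ∩ b ∩ b ∩ d ∩ d ∪ a ∩ a ∩ a ∩ b ∩ b ∩ d ∩ d, g(a, a, b) ∪ g(b, a, d)) ∪ b ∩ g(b ∪ b ∪ b ∩ b ∩ d ∪ c ∪ g(b, d, c) ∪ g(d, b, a), b ∩ b ∩ d ∩ d ∪ c ∩ c, a ∩ a ∩ d ∩ g(d, c, c)) ∪ b ∩ g(d ∪ g(a ∩ a ∩ b, a ∩ c ∩ d, c), b, a)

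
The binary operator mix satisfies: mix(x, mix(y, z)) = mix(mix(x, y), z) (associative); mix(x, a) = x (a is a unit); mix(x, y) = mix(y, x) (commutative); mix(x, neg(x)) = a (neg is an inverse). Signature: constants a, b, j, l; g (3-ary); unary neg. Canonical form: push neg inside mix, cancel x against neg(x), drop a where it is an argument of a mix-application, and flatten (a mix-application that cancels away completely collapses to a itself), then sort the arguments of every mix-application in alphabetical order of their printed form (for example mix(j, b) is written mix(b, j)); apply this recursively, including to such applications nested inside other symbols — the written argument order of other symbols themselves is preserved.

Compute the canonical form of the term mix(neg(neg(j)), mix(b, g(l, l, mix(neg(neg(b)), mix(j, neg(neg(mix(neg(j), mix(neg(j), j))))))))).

Push neg inside:  distribute neg over mix and collapse double neg
Collect:  mix(j, b, g(l, l, b))
Order the arguments:  mix(b, g(l, l, b), j)

Answer: mix(b, g(l, l, b), j)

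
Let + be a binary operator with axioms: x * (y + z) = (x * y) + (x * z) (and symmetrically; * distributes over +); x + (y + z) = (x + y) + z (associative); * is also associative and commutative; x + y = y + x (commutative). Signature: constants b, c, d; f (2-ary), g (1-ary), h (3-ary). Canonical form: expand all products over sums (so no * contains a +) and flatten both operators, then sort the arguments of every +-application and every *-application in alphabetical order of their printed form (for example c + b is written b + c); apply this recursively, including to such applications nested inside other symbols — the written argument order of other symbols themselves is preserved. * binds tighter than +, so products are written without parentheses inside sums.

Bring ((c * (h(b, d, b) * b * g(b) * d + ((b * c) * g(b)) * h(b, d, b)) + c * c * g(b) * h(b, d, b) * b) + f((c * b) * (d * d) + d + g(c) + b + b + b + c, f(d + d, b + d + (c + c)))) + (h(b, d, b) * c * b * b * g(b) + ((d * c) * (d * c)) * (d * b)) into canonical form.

Expand products over sums:  b * c * d * g(b) * h(b, d, b) + b * c * c * g(b) * h(b, d, b) + b * c * c * g(b) * h(b, d, b) + f(b + b + b + b * c * d * d + c + d + g(c), f(d + d, b + c + c + d)) + b * b * c * g(b) * h(b, d, b) + b * c * c * d * d * d
Order the arguments:  b * b * c * g(b) * h(b, d, b) + b * c * c * d * d * d + b * c * c * g(b) * h(b, d, b) + b * c * c * g(b) * h(b, d, b) + b * c * d * g(b) * h(b, d, b) + f(b + b + b + b * c * d * d + c + d + g(c), f(d + d, b + c + c + d))

Answer: b * b * c * g(b) * h(b, d, b) + b * c * c * d * d * d + b * c * c * g(b) * h(b, d, b) + b * c * c * g(b) * h(b, d, b) + b * c * d * g(b) * h(b, d, b) + f(b + b + b + b * c * d * d + c + d + g(c), f(d + d, b + c + c + d))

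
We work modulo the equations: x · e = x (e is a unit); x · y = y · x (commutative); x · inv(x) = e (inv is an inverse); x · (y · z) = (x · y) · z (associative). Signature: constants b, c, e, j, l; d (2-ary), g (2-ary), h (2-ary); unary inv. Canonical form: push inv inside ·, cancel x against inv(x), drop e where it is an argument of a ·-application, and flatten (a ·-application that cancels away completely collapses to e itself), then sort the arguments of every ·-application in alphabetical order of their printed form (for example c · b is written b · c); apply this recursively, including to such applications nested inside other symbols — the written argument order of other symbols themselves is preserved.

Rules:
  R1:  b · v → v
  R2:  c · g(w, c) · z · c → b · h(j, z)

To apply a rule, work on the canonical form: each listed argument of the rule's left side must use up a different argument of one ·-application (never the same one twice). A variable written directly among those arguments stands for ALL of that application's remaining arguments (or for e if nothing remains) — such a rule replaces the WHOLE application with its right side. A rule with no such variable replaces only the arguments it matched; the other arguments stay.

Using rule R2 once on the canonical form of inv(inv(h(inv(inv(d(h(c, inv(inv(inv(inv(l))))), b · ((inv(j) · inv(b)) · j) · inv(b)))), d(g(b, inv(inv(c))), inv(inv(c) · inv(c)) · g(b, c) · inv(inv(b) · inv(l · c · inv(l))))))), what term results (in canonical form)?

Answer: h(d(h(c, l), inv(b)), d(g(b, c), b · h(j, b · c)))

Derivation:
Canonical form:  h(d(h(c, l), inv(b)), d(g(b, c), b · c · c · c · g(b, c)))
R2 matches:  uses c, c, g(b, c);  w := b, z := b · c
Every leftover argument binds to the variable; the entire application is replaced.
Giving:  h(d(h(c, l), inv(b)), d(g(b, c), b · h(j, b · c)))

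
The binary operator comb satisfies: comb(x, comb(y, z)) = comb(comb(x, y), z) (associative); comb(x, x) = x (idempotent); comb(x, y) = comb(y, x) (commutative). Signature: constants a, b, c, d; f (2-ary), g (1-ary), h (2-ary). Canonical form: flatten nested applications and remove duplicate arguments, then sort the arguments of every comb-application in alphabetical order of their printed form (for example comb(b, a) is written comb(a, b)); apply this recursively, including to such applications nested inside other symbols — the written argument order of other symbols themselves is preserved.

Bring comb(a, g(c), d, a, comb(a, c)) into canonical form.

Merge nested applications:  comb(a, g(c), d, a, a, c)
Drop duplicates:  drop duplicate a, a
Sort:  comb(a, c, d, g(c))

Answer: comb(a, c, d, g(c))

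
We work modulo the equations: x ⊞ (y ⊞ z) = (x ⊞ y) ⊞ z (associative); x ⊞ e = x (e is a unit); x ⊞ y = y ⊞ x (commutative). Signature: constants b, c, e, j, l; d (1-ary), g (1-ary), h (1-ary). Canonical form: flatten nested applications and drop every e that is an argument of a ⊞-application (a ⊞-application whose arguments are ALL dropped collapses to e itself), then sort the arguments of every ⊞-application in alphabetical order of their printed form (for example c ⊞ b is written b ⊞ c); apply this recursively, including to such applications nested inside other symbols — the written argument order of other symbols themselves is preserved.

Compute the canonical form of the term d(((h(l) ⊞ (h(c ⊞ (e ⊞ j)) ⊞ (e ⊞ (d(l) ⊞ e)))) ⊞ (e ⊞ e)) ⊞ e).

Answer: d(d(l) ⊞ h(c ⊞ j) ⊞ h(l))

Derivation:
Descend into:  ((h(l) ⊞ (h(c ⊞ (e ⊞ j)) ⊞ (e ⊞ (d(l) ⊞ e)))) ⊞ (e ⊞ e)) ⊞ e
Flatten:  h(l) ⊞ h(c ⊞ (e ⊞ j)) ⊞ e ⊞ d(l) ⊞ e ⊞ e ⊞ e ⊞ e
Inside:  h(c ⊞ (e ⊞ j))  →  h(c ⊞ j)
Drop the unit:  drop e (×5)
Sort arguments:  d(l) ⊞ h(c ⊞ j) ⊞ h(l)
Reassemble:  d(d(l) ⊞ h(c ⊞ j) ⊞ h(l))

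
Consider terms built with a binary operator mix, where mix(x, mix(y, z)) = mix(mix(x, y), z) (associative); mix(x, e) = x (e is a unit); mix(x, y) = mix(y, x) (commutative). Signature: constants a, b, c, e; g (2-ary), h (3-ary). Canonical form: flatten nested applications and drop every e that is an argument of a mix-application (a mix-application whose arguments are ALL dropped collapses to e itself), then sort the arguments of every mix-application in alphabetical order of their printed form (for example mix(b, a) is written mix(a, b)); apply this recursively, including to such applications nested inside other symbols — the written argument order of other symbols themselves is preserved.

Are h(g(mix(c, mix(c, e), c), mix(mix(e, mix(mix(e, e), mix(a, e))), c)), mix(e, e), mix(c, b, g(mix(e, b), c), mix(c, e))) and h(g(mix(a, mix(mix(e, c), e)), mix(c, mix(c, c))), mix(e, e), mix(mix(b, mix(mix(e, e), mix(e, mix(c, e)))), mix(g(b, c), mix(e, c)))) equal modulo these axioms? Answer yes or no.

Left:  h(g(mix(c, mix(c, e), c), mix(mix(e, mix(mix(e, e), mix(a, e))), c)), mix(e, e), mix(c, b, g(mix(e, b), c), mix(c, e)))
  Work inside:  mix(c, b, g(mix(e, b), c), mix(c, e))
  Merge nested applications:  mix(c, b, g(mix(e, b), c), c, e)
  Inside:  g(mix(e, b), c)  →  g(b, c)
  Unit:  drop e
  Sort arguments:  mix(b, c, c, g(b, c))
  Put back:  h(g(mix(c, c, c), mix(a, c)), e, mix(b, c, c, g(b, c)))
Right:  h(g(mix(a, mix(mix(e, c), e)), mix(c, mix(c, c))), mix(e, e), mix(mix(b, mix(mix(e, e), mix(e, mix(c, e)))), mix(g(b, c), mix(e, c))))
  Work inside:  mix(mix(b, mix(mix(e, e), mix(e, mix(c, e)))), mix(g(b, c), mix(e, c)))
  Merge nested applications:  mix(b, e, e, e, c, e, g(b, c), e, c)
  Unit:  drop e (×5)
  Order the arguments:  mix(b, c, c, g(b, c))
  Reassemble:  h(g(mix(a, c), mix(c, c, c)), e, mix(b, c, c, g(b, c)))

Answer: no — h(g(mix(c, c, c), mix(a, c)), e, mix(b, c, c, g(b, c))) vs h(g(mix(a, c), mix(c, c, c)), e, mix(b, c, c, g(b, c)))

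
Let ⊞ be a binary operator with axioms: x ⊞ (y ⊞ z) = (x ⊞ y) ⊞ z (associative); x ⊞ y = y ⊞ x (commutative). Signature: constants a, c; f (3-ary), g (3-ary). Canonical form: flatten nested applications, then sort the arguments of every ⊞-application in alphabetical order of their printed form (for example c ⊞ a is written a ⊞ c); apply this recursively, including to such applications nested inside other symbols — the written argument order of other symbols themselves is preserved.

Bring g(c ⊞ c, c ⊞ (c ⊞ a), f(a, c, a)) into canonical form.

Work inside:  c ⊞ (c ⊞ a)
Flatten:  c ⊞ c ⊞ a
Sort:  a ⊞ c ⊞ c
Put back:  g(c ⊞ c, a ⊞ c ⊞ c, f(a, c, a))

Answer: g(c ⊞ c, a ⊞ c ⊞ c, f(a, c, a))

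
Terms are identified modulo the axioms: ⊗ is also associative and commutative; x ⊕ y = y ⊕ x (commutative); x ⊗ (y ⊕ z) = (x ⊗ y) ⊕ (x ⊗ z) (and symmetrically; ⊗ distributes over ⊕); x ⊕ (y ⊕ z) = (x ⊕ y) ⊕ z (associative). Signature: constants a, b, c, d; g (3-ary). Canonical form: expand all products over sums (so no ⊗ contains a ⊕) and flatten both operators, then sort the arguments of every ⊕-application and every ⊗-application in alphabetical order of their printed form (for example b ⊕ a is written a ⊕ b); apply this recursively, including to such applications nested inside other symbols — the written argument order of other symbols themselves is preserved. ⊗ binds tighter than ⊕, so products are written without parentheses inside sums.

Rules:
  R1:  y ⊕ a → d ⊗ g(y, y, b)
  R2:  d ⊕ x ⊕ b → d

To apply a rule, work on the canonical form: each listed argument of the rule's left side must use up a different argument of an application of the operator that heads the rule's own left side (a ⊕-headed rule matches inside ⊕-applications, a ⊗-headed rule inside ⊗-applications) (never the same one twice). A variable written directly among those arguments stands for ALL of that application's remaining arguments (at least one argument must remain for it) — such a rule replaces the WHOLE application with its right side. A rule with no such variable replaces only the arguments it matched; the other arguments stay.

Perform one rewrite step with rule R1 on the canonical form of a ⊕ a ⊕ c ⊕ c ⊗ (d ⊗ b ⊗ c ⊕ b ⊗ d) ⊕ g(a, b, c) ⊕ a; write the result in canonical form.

Canonical form:  a ⊕ a ⊕ a ⊕ b ⊗ c ⊗ c ⊗ d ⊕ b ⊗ c ⊗ d ⊕ c ⊕ g(a, b, c)
Apply R1:  consuming a;  y := a ⊕ a ⊕ b ⊗ c ⊗ c ⊗ d ⊕ b ⊗ c ⊗ d ⊕ c ⊕ g(a, b, c)
The variable takes the whole remainder — replace the entire application.
Giving:  d ⊗ g(a ⊕ a ⊕ b ⊗ c ⊗ c ⊗ d ⊕ b ⊗ c ⊗ d ⊕ c ⊕ g(a, b, c), a ⊕ a ⊕ b ⊗ c ⊗ c ⊗ d ⊕ b ⊗ c ⊗ d ⊕ c ⊕ g(a, b, c), b)

Answer: d ⊗ g(a ⊕ a ⊕ b ⊗ c ⊗ c ⊗ d ⊕ b ⊗ c ⊗ d ⊕ c ⊕ g(a, b, c), a ⊕ a ⊕ b ⊗ c ⊗ c ⊗ d ⊕ b ⊗ c ⊗ d ⊕ c ⊕ g(a, b, c), b)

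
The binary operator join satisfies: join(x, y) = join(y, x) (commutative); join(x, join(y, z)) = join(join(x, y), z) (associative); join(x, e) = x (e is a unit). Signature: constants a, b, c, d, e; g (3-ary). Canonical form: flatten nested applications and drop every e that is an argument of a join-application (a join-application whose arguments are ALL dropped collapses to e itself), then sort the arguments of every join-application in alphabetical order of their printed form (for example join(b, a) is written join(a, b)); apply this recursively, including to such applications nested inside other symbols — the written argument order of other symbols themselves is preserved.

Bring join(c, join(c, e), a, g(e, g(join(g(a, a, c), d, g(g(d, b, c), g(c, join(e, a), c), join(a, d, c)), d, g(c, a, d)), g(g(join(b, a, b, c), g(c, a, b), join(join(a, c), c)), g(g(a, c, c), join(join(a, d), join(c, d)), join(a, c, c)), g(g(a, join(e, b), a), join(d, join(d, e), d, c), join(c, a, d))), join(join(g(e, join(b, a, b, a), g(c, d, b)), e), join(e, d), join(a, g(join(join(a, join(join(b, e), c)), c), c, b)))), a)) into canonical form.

Answer: join(a, c, c, g(e, g(join(d, d, g(a, a, c), g(c, a, d), g(g(d, b, c), g(c, a, c), join(a, c, d))), g(g(join(a, b, b, c), g(c, a, b), join(a, c, c)), g(g(a, c, c), join(a, c, d, d), join(a, c, c)), g(g(a, b, a), join(c, d, d, d), join(a, c, d))), join(a, d, g(e, join(a, a, b, b), g(c, d, b)), g(join(a, b, c, c), c, b))), a))

Derivation:
Un-nest:  join(c, c, e, a, g(e, g(join(g(a, a, c), d, g(g(d, b, c), g(c, join(e, a), c), join(a, d, c)), d, g(c, a, d)), g(g(join(b, a, b, c), g(c, a, b), join(join(a, c), c)), g(g(a, c, c), join(join(a, d), join(c, d)), join(a, c, c)), g(g(a, join(e, b), a), join(d, join(d, e), d, c), join(c, a, d))), join(join(g(e, join(b, a, b, a), g(c, d, b)), e), join(e, d), join(a, g(join(join(a, join(join(b, e), c)), c), c, b)))), a))
Canonicalize subterm:  g(e, g(join(g(a, a, c), d, g(g(d, b, c), g(c, join(e, a), c), join(a, d, c)), d, g(c, a, d)), g(g(join(b, a, b, c), g(c, a, b), join(join(a, c), c)), g(g(a, c, c), join(join(a, d), join(c, d)), join(a, c, c)), g(g(a, join(e, b), a), join(d, join(d, e), d, c), join(c, a, d))), join(join(g(e, join(b, a, b, a), g(c, d, b)), e), join(e, d), join(a, g(join(join(a, join(join(b, e), c)), c), c, b)))), a)  →  g(e, g(join(d, d, g(a, a, c), g(c, a, d), g(g(d, b, c), g(c, a, c), join(a, c, d))), g(g(join(a, b, b, c), g(c, a, b), join(a, c, c)), g(g(a, c, c), join(a, c, d, d), join(a, c, c)), g(g(a, b, a), join(c, d, d, d), join(a, c, d))), join(a, d, g(e, join(a, a, b, b), g(c, d, b)), g(join(a, b, c, c), c, b))), a)
Drop the unit:  drop e
Sort:  join(a, c, c, g(e, g(join(d, d, g(a, a, c), g(c, a, d), g(g(d, b, c), g(c, a, c), join(a, c, d))), g(g(join(a, b, b, c), g(c, a, b), join(a, c, c)), g(g(a, c, c), join(a, c, d, d), join(a, c, c)), g(g(a, b, a), join(c, d, d, d), join(a, c, d))), join(a, d, g(e, join(a, a, b, b), g(c, d, b)), g(join(a, b, c, c), c, b))), a))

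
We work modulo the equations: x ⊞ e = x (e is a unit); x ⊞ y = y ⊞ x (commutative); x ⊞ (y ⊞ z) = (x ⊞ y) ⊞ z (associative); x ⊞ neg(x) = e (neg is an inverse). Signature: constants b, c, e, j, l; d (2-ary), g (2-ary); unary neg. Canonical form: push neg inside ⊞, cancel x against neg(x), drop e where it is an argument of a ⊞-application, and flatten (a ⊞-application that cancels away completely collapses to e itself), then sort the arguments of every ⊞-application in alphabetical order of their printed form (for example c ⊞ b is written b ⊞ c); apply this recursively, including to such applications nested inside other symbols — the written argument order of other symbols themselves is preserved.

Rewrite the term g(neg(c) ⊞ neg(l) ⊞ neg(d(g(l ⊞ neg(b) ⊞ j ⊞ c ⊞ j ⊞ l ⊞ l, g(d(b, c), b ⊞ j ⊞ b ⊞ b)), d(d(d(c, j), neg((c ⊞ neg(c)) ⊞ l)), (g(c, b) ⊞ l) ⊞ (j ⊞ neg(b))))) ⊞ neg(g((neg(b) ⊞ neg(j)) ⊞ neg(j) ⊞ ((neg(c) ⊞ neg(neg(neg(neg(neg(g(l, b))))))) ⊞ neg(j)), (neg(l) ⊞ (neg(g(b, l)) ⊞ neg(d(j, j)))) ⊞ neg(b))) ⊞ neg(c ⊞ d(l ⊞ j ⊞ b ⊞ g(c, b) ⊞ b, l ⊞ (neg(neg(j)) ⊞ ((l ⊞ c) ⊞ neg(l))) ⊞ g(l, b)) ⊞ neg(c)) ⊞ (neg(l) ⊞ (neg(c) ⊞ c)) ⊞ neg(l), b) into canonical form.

Answer: g(neg(c) ⊞ neg(d(b ⊞ b ⊞ g(c, b) ⊞ j ⊞ l, c ⊞ g(l, b) ⊞ j ⊞ l)) ⊞ neg(d(g(c ⊞ j ⊞ j ⊞ l ⊞ l ⊞ l ⊞ neg(b), g(d(b, c), b ⊞ b ⊞ b ⊞ j)), d(d(d(c, j), neg(l)), g(c, b) ⊞ j ⊞ l ⊞ neg(b)))) ⊞ neg(g(neg(b) ⊞ neg(c) ⊞ neg(g(l, b)) ⊞ neg(j) ⊞ neg(j) ⊞ neg(j), neg(b) ⊞ neg(d(j, j)) ⊞ neg(g(b, l)) ⊞ neg(l))) ⊞ neg(l) ⊞ neg(l) ⊞ neg(l), b)

Derivation:
Work inside:  neg(c) ⊞ neg(l) ⊞ neg(d(g(l ⊞ neg(b) ⊞ j ⊞ c ⊞ j ⊞ l ⊞ l, g(d(b, c), b ⊞ j ⊞ b ⊞ b)), d(d(d(c, j), neg((c ⊞ neg(c)) ⊞ l)), (g(c, b) ⊞ l) ⊞ (j ⊞ neg(b))))) ⊞ neg(g((neg(b) ⊞ neg(j)) ⊞ neg(j) ⊞ ((neg(c) ⊞ neg(neg(neg(neg(neg(g(l, b))))))) ⊞ neg(j)), (neg(l) ⊞ (neg(g(b, l)) ⊞ neg(d(j, j)))) ⊞ neg(b))) ⊞ neg(c ⊞ d(l ⊞ j ⊞ b ⊞ g(c, b) ⊞ b, l ⊞ (neg(neg(j)) ⊞ ((l ⊞ c) ⊞ neg(l))) ⊞ g(l, b)) ⊞ neg(c)) ⊞ (neg(l) ⊞ (neg(c) ⊞ c)) ⊞ neg(l)
Push neg inside:  distribute neg over ⊞ and collapse double neg
Collect terms:  neg(c) ⊞ neg(l) ⊞ neg(l) ⊞ neg(l) ⊞ neg(d(g(c ⊞ j ⊞ j ⊞ l ⊞ l ⊞ l ⊞ neg(b), g(d(b, c), b ⊞ b ⊞ b ⊞ j)), d(d(d(c, j), neg(l)), g(c, b) ⊞ j ⊞ l ⊞ neg(b)))) ⊞ neg(g(neg(b) ⊞ neg(c) ⊞ neg(g(l, b)) ⊞ neg(j) ⊞ neg(j) ⊞ neg(j), neg(b) ⊞ neg(d(j, j)) ⊞ neg(g(b, l)) ⊞ neg(l))) ⊞ neg(d(b ⊞ b ⊞ g(c, b) ⊞ j ⊞ l, c ⊞ g(l, b) ⊞ j ⊞ l))
Sort:  neg(c) ⊞ neg(d(b ⊞ b ⊞ g(c, b) ⊞ j ⊞ l, c ⊞ g(l, b) ⊞ j ⊞ l)) ⊞ neg(d(g(c ⊞ j ⊞ j ⊞ l ⊞ l ⊞ l ⊞ neg(b), g(d(b, c), b ⊞ b ⊞ b ⊞ j)), d(d(d(c, j), neg(l)), g(c, b) ⊞ j ⊞ l ⊞ neg(b)))) ⊞ neg(g(neg(b) ⊞ neg(c) ⊞ neg(g(l, b)) ⊞ neg(j) ⊞ neg(j) ⊞ neg(j), neg(b) ⊞ neg(d(j, j)) ⊞ neg(g(b, l)) ⊞ neg(l))) ⊞ neg(l) ⊞ neg(l) ⊞ neg(l)
Reassemble:  g(neg(c) ⊞ neg(d(b ⊞ b ⊞ g(c, b) ⊞ j ⊞ l, c ⊞ g(l, b) ⊞ j ⊞ l)) ⊞ neg(d(g(c ⊞ j ⊞ j ⊞ l ⊞ l ⊞ l ⊞ neg(b), g(d(b, c), b ⊞ b ⊞ b ⊞ j)), d(d(d(c, j), neg(l)), g(c, b) ⊞ j ⊞ l ⊞ neg(b)))) ⊞ neg(g(neg(b) ⊞ neg(c) ⊞ neg(g(l, b)) ⊞ neg(j) ⊞ neg(j) ⊞ neg(j), neg(b) ⊞ neg(d(j, j)) ⊞ neg(g(b, l)) ⊞ neg(l))) ⊞ neg(l) ⊞ neg(l) ⊞ neg(l), b)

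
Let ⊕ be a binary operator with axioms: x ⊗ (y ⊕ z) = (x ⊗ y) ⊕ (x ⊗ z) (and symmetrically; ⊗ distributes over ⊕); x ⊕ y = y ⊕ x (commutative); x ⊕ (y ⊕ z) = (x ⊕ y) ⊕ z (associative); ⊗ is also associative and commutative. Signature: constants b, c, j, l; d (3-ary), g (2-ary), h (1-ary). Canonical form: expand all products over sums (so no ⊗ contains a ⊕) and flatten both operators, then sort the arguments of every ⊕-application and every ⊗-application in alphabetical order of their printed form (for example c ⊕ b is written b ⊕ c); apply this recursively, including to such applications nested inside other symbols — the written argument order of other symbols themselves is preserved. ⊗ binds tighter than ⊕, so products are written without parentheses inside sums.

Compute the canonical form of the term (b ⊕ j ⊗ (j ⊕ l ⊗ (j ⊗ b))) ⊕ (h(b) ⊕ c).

Expand products over sums:  b ⊕ j ⊗ j ⊕ b ⊗ j ⊗ j ⊗ l ⊕ h(b) ⊕ c
Sort:  b ⊕ b ⊗ j ⊗ j ⊗ l ⊕ c ⊕ h(b) ⊕ j ⊗ j

Answer: b ⊕ b ⊗ j ⊗ j ⊗ l ⊕ c ⊕ h(b) ⊕ j ⊗ j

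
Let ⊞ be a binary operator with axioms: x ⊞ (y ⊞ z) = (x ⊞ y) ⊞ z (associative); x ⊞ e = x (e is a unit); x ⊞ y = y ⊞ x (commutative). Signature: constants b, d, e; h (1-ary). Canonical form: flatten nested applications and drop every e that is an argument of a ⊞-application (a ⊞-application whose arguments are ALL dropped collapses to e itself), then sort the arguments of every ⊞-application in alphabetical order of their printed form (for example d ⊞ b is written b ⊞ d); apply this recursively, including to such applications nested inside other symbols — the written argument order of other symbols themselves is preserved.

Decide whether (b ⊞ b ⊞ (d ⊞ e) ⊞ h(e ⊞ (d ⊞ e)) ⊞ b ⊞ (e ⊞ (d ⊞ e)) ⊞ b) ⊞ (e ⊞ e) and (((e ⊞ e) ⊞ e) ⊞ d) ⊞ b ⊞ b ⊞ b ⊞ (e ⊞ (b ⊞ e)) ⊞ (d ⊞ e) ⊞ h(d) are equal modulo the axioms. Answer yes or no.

Answer: yes — both canonical forms are b ⊞ b ⊞ b ⊞ b ⊞ d ⊞ d ⊞ h(d)

Derivation:
Left:  (b ⊞ b ⊞ (d ⊞ e) ⊞ h(e ⊞ (d ⊞ e)) ⊞ b ⊞ (e ⊞ (d ⊞ e)) ⊞ b) ⊞ (e ⊞ e)
  Un-nest:  b ⊞ b ⊞ d ⊞ e ⊞ h(e ⊞ (d ⊞ e)) ⊞ b ⊞ e ⊞ d ⊞ e ⊞ b ⊞ e ⊞ e
  Inside:  h(e ⊞ (d ⊞ e))  →  h(d)
  Drop the unit:  drop e (×5)
  Sort:  b ⊞ b ⊞ b ⊞ b ⊞ d ⊞ d ⊞ h(d)
Right:  (((e ⊞ e) ⊞ e) ⊞ d) ⊞ b ⊞ b ⊞ b ⊞ (e ⊞ (b ⊞ e)) ⊞ (d ⊞ e) ⊞ h(d)
  Flatten:  e ⊞ e ⊞ e ⊞ d ⊞ b ⊞ b ⊞ b ⊞ e ⊞ b ⊞ e ⊞ d ⊞ e ⊞ h(d)
  Unit:  drop e (×6)
  Sort arguments:  b ⊞ b ⊞ b ⊞ b ⊞ d ⊞ d ⊞ h(d)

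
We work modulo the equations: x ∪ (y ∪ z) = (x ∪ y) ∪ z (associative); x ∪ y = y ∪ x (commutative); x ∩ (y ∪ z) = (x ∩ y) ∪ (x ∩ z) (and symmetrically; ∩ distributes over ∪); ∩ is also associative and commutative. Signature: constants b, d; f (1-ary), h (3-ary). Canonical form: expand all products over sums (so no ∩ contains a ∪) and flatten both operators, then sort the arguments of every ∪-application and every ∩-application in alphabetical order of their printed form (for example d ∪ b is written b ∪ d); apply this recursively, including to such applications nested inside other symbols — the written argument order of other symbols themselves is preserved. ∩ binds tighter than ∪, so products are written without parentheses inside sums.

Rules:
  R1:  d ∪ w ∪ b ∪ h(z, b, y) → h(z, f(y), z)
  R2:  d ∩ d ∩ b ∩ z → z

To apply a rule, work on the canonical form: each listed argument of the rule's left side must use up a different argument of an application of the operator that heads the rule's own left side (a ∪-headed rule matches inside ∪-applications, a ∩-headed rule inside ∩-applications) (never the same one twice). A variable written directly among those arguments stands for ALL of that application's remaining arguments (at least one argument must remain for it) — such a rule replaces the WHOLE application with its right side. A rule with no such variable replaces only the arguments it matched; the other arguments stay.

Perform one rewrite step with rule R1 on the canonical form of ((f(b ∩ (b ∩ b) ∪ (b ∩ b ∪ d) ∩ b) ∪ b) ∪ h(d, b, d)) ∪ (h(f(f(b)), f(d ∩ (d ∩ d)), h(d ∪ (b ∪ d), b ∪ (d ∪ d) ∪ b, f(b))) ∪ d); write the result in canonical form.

Answer: h(d, f(d), d)

Derivation:
Canonical form:  b ∪ d ∪ f(b ∩ b ∩ b ∪ b ∩ b ∩ b ∪ b ∩ d) ∪ h(d, b, d) ∪ h(f(f(b)), f(d ∩ d ∩ d), h(b ∪ d ∪ d, b ∪ b ∪ d ∪ d, f(b)))
Apply R1:  consuming b, d, h(d, b, d);  w := f(b ∩ b ∩ b ∪ b ∩ b ∩ b ∪ b ∩ d) ∪ h(f(f(b)), f(d ∩ d ∩ d), h(b ∪ d ∪ d, b ∪ b ∪ d ∪ d, f(b))), y := d, z := d
Every leftover argument binds to the variable; the entire application is replaced.
Giving:  h(d, f(d), d)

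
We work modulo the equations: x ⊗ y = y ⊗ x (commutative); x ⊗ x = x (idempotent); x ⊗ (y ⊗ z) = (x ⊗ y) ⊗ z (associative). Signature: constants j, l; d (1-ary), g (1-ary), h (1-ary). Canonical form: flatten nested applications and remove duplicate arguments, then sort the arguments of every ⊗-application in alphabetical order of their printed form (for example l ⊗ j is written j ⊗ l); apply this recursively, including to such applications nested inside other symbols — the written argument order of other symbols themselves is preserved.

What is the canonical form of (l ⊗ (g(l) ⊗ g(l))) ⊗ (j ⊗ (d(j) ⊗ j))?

Flatten:  l ⊗ g(l) ⊗ g(l) ⊗ j ⊗ d(j) ⊗ j
Drop duplicates:  drop duplicate g(l), j
Order the arguments:  d(j) ⊗ g(l) ⊗ j ⊗ l

Answer: d(j) ⊗ g(l) ⊗ j ⊗ l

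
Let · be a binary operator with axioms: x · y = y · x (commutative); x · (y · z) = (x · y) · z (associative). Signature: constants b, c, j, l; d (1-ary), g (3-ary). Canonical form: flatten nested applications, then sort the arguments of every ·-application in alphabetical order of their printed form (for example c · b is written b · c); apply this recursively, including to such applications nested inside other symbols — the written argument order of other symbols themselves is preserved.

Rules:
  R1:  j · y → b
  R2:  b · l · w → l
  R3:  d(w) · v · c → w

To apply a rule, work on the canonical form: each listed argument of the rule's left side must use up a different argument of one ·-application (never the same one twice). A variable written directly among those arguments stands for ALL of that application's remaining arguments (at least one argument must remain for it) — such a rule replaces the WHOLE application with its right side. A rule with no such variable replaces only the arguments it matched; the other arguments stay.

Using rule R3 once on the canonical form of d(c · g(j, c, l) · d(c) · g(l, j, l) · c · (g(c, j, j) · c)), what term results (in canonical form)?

Answer: d(c)

Derivation:
Canonical form:  d(c · c · c · d(c) · g(c, j, j) · g(j, c, l) · g(l, j, l))
Apply R3:  consuming c, d(c);  v := c · c · g(c, j, j) · g(j, c, l) · g(l, j, l), w := c
The extension variable absorbs all remaining arguments, so the whole application is rewritten.
New term:  d(c)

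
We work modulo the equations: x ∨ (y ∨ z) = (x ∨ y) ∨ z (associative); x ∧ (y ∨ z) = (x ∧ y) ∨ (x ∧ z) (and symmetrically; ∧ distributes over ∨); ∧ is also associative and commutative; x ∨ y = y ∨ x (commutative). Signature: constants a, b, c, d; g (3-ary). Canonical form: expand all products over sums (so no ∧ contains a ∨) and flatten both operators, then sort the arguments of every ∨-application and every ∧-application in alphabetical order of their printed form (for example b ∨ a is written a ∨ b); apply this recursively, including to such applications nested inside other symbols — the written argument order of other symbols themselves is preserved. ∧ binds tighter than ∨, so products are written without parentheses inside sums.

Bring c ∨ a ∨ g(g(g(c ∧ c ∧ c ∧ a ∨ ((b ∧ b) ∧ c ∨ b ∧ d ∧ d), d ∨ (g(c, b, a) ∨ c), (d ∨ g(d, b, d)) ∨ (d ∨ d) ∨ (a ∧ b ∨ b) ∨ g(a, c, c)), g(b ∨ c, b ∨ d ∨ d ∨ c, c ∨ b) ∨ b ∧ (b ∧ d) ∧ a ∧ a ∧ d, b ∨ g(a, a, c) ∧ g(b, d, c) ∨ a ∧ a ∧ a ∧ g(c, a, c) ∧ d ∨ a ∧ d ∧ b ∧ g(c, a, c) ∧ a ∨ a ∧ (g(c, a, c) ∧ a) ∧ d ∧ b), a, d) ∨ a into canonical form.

Answer: a ∨ a ∨ c ∨ g(g(g(a ∧ c ∧ c ∧ c ∨ b ∧ b ∧ c ∨ b ∧ d ∧ d, c ∨ d ∨ g(c, b, a), a ∧ b ∨ b ∨ d ∨ d ∨ d ∨ g(a, c, c) ∨ g(d, b, d)), a ∧ a ∧ b ∧ b ∧ d ∧ d ∨ g(b ∨ c, b ∨ c ∨ d ∨ d, b ∨ c), a ∧ a ∧ a ∧ d ∧ g(c, a, c) ∨ a ∧ a ∧ b ∧ d ∧ g(c, a, c) ∨ a ∧ a ∧ b ∧ d ∧ g(c, a, c) ∨ b ∨ g(a, a, c) ∧ g(b, d, c)), a, d)

Derivation:
Flatten:  c ∨ a ∨ g(g(g(a ∧ c ∧ c ∧ c ∨ b ∧ b ∧ c ∨ b ∧ d ∧ d, c ∨ d ∨ g(c, b, a), a ∧ b ∨ b ∨ d ∨ d ∨ d ∨ g(a, c, c) ∨ g(d, b, d)), a ∧ a ∧ b ∧ b ∧ d ∧ d ∨ g(b ∨ c, b ∨ c ∨ d ∨ d, b ∨ c), a ∧ a ∧ a ∧ d ∧ g(c, a, c) ∨ a ∧ a ∧ b ∧ d ∧ g(c, a, c) ∨ a ∧ a ∧ b ∧ d ∧ g(c, a, c) ∨ b ∨ g(a, a, c) ∧ g(b, d, c)), a, d) ∨ a
Order the arguments:  a ∨ a ∨ c ∨ g(g(g(a ∧ c ∧ c ∧ c ∨ b ∧ b ∧ c ∨ b ∧ d ∧ d, c ∨ d ∨ g(c, b, a), a ∧ b ∨ b ∨ d ∨ d ∨ d ∨ g(a, c, c) ∨ g(d, b, d)), a ∧ a ∧ b ∧ b ∧ d ∧ d ∨ g(b ∨ c, b ∨ c ∨ d ∨ d, b ∨ c), a ∧ a ∧ a ∧ d ∧ g(c, a, c) ∨ a ∧ a ∧ b ∧ d ∧ g(c, a, c) ∨ a ∧ a ∧ b ∧ d ∧ g(c, a, c) ∨ b ∨ g(a, a, c) ∧ g(b, d, c)), a, d)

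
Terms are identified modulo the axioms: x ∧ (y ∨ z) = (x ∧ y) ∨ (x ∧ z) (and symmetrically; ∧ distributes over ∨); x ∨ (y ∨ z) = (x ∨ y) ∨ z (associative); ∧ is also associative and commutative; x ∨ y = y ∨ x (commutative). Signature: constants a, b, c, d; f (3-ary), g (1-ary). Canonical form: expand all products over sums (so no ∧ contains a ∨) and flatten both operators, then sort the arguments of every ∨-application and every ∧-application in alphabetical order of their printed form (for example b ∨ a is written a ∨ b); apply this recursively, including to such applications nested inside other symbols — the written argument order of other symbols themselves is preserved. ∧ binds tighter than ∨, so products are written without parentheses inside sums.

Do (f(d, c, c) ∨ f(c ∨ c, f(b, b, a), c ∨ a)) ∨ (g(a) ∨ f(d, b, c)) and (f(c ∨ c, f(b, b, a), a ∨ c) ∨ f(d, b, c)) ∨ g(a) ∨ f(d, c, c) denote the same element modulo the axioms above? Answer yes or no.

Left:  (f(d, c, c) ∨ f(c ∨ c, f(b, b, a), c ∨ a)) ∨ (g(a) ∨ f(d, b, c))
  Flatten:  f(d, c, c) ∨ f(c ∨ c, f(b, b, a), a ∨ c) ∨ g(a) ∨ f(d, b, c)
  Sort:  f(c ∨ c, f(b, b, a), a ∨ c) ∨ f(d, b, c) ∨ f(d, c, c) ∨ g(a)
Right:  (f(c ∨ c, f(b, b, a), a ∨ c) ∨ f(d, b, c)) ∨ g(a) ∨ f(d, c, c)
  Un-nest:  f(c ∨ c, f(b, b, a), a ∨ c) ∨ f(d, b, c) ∨ g(a) ∨ f(d, c, c)
  Order the arguments:  f(c ∨ c, f(b, b, a), a ∨ c) ∨ f(d, b, c) ∨ f(d, c, c) ∨ g(a)

Answer: yes — both canonical forms are f(c ∨ c, f(b, b, a), a ∨ c) ∨ f(d, b, c) ∨ f(d, c, c) ∨ g(a)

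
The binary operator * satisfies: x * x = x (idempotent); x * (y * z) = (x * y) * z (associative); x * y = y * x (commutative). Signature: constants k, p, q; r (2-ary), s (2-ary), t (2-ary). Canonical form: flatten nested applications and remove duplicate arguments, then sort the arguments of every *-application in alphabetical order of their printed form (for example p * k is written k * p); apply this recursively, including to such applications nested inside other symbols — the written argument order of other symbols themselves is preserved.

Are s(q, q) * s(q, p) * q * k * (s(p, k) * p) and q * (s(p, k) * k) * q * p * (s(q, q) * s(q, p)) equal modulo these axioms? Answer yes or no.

Left:  s(q, q) * s(q, p) * q * k * (s(p, k) * p)
  Merge nested applications:  s(q, q) * s(q, p) * q * k * s(p, k) * p
  Order the arguments:  k * p * q * s(p, k) * s(q, p) * s(q, q)
Right:  q * (s(p, k) * k) * q * p * (s(q, q) * s(q, p))
  Un-nest:  q * s(p, k) * k * q * p * s(q, q) * s(q, p)
  Idempotence:  drop duplicate q
  Order the arguments:  k * p * q * s(p, k) * s(q, p) * s(q, q)

Answer: yes — both canonical forms are k * p * q * s(p, k) * s(q, p) * s(q, q)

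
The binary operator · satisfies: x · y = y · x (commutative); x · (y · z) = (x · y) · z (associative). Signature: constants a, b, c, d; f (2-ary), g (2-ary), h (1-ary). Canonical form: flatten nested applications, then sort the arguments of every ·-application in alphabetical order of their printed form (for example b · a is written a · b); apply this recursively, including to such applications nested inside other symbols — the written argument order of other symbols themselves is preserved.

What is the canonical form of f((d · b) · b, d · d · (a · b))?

Answer: f(b · b · d, a · b · d · d)

Derivation:
Work inside:  d · d · (a · b)
Un-nest:  d · d · a · b
Sort arguments:  a · b · d · d
Reassemble:  f(b · b · d, a · b · d · d)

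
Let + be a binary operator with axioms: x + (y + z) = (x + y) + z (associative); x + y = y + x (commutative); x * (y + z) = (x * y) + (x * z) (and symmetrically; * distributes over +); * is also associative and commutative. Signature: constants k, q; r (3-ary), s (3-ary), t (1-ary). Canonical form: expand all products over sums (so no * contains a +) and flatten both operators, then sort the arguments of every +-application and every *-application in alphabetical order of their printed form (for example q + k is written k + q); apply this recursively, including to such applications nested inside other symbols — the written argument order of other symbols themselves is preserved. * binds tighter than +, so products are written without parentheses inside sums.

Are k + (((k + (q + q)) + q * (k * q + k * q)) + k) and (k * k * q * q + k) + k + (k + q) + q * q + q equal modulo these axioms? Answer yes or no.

Answer: no — k + k + k + k * q * q + k * q * q + q + q vs k + k + k + k * k * q * q + q + q + q * q

Derivation:
Left:  k + (((k + (q + q)) + q * (k * q + k * q)) + k)
  Expand:  k + k + q + q + k * q * q + k * q * q + k
  Sort:  k + k + k + k * q * q + k * q * q + q + q
Right:  (k * k * q * q + k) + k + (k + q) + q * q + q
  Flatten:  k * k * q * q + k + k + k + q + q * q + q
  Sort arguments:  k + k + k + k * k * q * q + q + q + q * q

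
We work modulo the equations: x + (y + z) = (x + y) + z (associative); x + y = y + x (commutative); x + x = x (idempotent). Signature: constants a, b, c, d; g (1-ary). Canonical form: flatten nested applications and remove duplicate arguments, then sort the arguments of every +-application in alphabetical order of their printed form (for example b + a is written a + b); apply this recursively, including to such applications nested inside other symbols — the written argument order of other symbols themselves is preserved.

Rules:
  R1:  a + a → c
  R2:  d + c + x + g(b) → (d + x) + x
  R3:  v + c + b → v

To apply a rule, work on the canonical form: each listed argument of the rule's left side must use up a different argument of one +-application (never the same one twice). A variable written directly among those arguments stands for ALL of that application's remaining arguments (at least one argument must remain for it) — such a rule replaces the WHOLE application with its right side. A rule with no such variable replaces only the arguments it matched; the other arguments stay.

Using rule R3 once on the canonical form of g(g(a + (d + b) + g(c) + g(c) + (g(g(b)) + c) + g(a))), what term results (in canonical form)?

Canonical form:  g(g(a + b + c + d + g(a) + g(c) + g(g(b))))
Match R3:  consume b, c;  v := a + d + g(a) + g(c) + g(g(b))
The extension variable absorbs all remaining arguments, so the whole application is rewritten.
New term:  g(g(a + d + g(a) + g(c) + g(g(b))))

Answer: g(g(a + d + g(a) + g(c) + g(g(b))))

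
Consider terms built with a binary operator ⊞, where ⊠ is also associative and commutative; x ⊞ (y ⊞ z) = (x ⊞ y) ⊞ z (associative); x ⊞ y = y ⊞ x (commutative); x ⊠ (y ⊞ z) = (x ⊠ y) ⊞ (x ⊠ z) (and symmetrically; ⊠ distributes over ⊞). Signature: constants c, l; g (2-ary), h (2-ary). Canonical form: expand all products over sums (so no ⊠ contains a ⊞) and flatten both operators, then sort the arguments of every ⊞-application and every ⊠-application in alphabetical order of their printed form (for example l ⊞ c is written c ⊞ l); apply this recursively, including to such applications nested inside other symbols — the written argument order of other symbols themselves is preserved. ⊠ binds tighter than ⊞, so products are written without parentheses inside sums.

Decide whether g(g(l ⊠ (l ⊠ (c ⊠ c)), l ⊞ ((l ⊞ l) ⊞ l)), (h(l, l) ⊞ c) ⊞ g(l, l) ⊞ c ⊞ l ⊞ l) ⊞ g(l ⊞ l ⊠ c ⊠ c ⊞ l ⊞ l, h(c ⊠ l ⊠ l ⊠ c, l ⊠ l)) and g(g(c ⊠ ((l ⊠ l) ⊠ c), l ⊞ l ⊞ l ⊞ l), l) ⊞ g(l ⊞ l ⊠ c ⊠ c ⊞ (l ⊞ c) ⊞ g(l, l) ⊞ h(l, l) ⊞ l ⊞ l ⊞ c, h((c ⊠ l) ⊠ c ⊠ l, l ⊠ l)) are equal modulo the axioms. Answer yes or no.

Answer: no — g(c ⊠ c ⊠ l ⊞ l ⊞ l ⊞ l, h(c ⊠ c ⊠ l ⊠ l, l ⊠ l)) ⊞ g(g(c ⊠ c ⊠ l ⊠ l, l ⊞ l ⊞ l ⊞ l), c ⊞ c ⊞ g(l, l) ⊞ h(l, l) ⊞ l ⊞ l) vs g(c ⊞ c ⊞ c ⊠ c ⊠ l ⊞ g(l, l) ⊞ h(l, l) ⊞ l ⊞ l ⊞ l ⊞ l, h(c ⊠ c ⊠ l ⊠ l, l ⊠ l)) ⊞ g(g(c ⊠ c ⊠ l ⊠ l, l ⊞ l ⊞ l ⊞ l), l)

Derivation:
Left:  g(g(l ⊠ (l ⊠ (c ⊠ c)), l ⊞ ((l ⊞ l) ⊞ l)), (h(l, l) ⊞ c) ⊞ g(l, l) ⊞ c ⊞ l ⊞ l) ⊞ g(l ⊞ l ⊠ c ⊠ c ⊞ l ⊞ l, h(c ⊠ l ⊠ l ⊠ c, l ⊠ l))
  Merge nested applications:  g(g(c ⊠ c ⊠ l ⊠ l, l ⊞ l ⊞ l ⊞ l), c ⊞ c ⊞ g(l, l) ⊞ h(l, l) ⊞ l ⊞ l) ⊞ g(c ⊠ c ⊠ l ⊞ l ⊞ l ⊞ l, h(c ⊠ c ⊠ l ⊠ l, l ⊠ l))
  Sort arguments:  g(c ⊠ c ⊠ l ⊞ l ⊞ l ⊞ l, h(c ⊠ c ⊠ l ⊠ l, l ⊠ l)) ⊞ g(g(c ⊠ c ⊠ l ⊠ l, l ⊞ l ⊞ l ⊞ l), c ⊞ c ⊞ g(l, l) ⊞ h(l, l) ⊞ l ⊞ l)
Right:  g(g(c ⊠ ((l ⊠ l) ⊠ c), l ⊞ l ⊞ l ⊞ l), l) ⊞ g(l ⊞ l ⊠ c ⊠ c ⊞ (l ⊞ c) ⊞ g(l, l) ⊞ h(l, l) ⊞ l ⊞ l ⊞ c, h((c ⊠ l) ⊠ c ⊠ l, l ⊠ l))
  Merge nested applications:  g(g(c ⊠ c ⊠ l ⊠ l, l ⊞ l ⊞ l ⊞ l), l) ⊞ g(c ⊞ c ⊞ c ⊠ c ⊠ l ⊞ g(l, l) ⊞ h(l, l) ⊞ l ⊞ l ⊞ l ⊞ l, h(c ⊠ c ⊠ l ⊠ l, l ⊠ l))
  Sort arguments:  g(c ⊞ c ⊞ c ⊠ c ⊠ l ⊞ g(l, l) ⊞ h(l, l) ⊞ l ⊞ l ⊞ l ⊞ l, h(c ⊠ c ⊠ l ⊠ l, l ⊠ l)) ⊞ g(g(c ⊠ c ⊠ l ⊠ l, l ⊞ l ⊞ l ⊞ l), l)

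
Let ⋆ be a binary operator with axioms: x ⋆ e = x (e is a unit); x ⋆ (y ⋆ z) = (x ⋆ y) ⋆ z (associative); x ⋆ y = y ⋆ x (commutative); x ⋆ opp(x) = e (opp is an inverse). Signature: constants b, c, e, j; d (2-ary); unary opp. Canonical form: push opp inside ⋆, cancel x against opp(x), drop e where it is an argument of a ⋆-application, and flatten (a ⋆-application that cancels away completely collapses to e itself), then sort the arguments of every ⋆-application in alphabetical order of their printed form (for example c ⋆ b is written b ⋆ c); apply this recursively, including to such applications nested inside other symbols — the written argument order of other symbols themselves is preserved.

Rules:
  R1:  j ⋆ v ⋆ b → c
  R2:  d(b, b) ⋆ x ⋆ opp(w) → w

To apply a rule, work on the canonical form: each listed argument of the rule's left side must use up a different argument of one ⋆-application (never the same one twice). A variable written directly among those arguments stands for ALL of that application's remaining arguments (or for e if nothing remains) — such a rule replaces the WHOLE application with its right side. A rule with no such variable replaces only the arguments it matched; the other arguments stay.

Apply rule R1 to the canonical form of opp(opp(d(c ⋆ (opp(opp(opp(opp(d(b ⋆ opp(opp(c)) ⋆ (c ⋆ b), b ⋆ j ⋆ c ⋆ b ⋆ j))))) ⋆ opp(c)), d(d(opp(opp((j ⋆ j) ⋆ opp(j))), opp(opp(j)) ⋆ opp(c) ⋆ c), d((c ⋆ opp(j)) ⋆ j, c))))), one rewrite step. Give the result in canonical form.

Answer: d(d(b ⋆ b ⋆ c ⋆ c, c), d(d(j, j), d(c, c)))

Derivation:
Canonical form:  d(d(b ⋆ b ⋆ c ⋆ c, b ⋆ b ⋆ c ⋆ j ⋆ j), d(d(j, j), d(c, c)))
Apply R1:  consuming b, j;  v := b ⋆ c ⋆ j
The variable takes the whole remainder — replace the entire application.
Result:  d(d(b ⋆ b ⋆ c ⋆ c, c), d(d(j, j), d(c, c)))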